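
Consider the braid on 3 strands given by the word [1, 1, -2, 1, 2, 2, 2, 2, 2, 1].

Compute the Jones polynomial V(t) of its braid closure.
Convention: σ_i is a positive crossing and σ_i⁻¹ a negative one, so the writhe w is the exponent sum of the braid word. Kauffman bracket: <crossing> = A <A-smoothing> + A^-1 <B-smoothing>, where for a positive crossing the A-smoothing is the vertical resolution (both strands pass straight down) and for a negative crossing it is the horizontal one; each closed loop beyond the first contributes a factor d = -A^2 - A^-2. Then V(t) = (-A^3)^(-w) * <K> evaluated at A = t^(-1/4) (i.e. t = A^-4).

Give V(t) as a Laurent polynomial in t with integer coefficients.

Braid: s1 s1 s2^-1 s1 s2 s2 s2 s2 s2 s1 on 3 strands, 10 crossings.
Writhe w = (#positive) - (#negative) = 9 - 1 = 8.
Enumerate smoothing states for the bracket polynomial. There are 2^10 = 1024 states.
For each crossing: s=0 is the vertical smoothing, s=1 horizontal. Crossing k contributes A^(sign_k * (1 - 2*s_k)); loop factor d = -A^2 - A^-2.
Tabulate the states by total A-exponent and number of loops L (A-exp: L × count):
  A^10: L=2 ×1
  A^8: L=1 ×4, L=3 ×6
  A^6: L=2 ×35, L=4 ×10
  A^4: L=1 ×35, L=3 ×75, L=5 ×10
  A^2: L=2 ×115, L=4 ×90, L=6 ×5
  A^0: L=3 ×185, L=5 ×66, L=7 ×1
  A^-2: L=4 ×180, L=6 ×30
  A^-4: L=5 ×112, L=7 ×8
  A^-6: L=6 ×44, L=8 ×1
  A^-8: L=7 ×10
  A^-10: L=8 ×1
Each group contributes A^e * Σ count * d^(L-1):
Powers of d = -A^2 - A^-2: d^2 = A^4 + 2 + A^-4; d^3 = -A^6 - 3*A^2 - 3*A^-2 - A^-6; d^4 = A^8 + 4*A^4 + 6 + 4*A^-4 + A^-8; d^5 = -A^10 - 5*A^6 - 10*A^2 - 10*A^-2 - 5*A^-6 - A^-10; d^6 = A^12 + 6*A^8 + 15*A^4 + 20 + 15*A^-4 + 6*A^-8 + A^-12; d^7 = -A^14 - 7*A^10 - 21*A^6 - 35*A^2 - 35*A^-2 - 21*A^-6 - 7*A^-10 - A^-14.
  A^10 * (d) = -A^12 - A^8
  A^8 * (4 + 6*d^2) = 6*A^12 + 16*A^8 + 6*A^4
  A^6 * (35*d + 10*d^3) = -10*A^12 - 65*A^8 - 65*A^4 - 10
  A^4 * (35 + 75*d^2 + 10*d^4) = 10*A^12 + 115*A^8 + 245*A^4 + 115 + 10*A^-4
  A^2 * (115*d + 90*d^3 + 5*d^5) = -5*A^12 - 115*A^8 - 435*A^4 - 435 - 115*A^-4 - 5*A^-8
  A^0 * (185*d^2 + 66*d^4 + d^6) = A^12 + 72*A^8 + 464*A^4 + 786 + 464*A^-4 + 72*A^-8 + A^-12
  A^-2 * (180*d^3 + 30*d^5) = -30*A^8 - 330*A^4 - 840 - 840*A^-4 - 330*A^-8 - 30*A^-12
  A^-4 * (112*d^4 + 8*d^6) = 8*A^8 + 160*A^4 + 568 + 832*A^-4 + 568*A^-8 + 160*A^-12 + 8*A^-16
  A^-6 * (44*d^5 + d^7) = -A^8 - 51*A^4 - 241 - 475*A^-4 - 475*A^-8 - 241*A^-12 - 51*A^-16 - A^-20
  A^-8 * (10*d^6) = 10*A^4 + 60 + 150*A^-4 + 200*A^-8 + 150*A^-12 + 60*A^-16 + 10*A^-20
  A^-10 * (d^7) = -A^4 - 7 - 21*A^-4 - 35*A^-8 - 35*A^-12 - 21*A^-16 - 7*A^-20 - A^-24
Summing the groups: <K> = A^12 - A^8 + 3*A^4 - 4 + 5*A^-4 - 5*A^-8 + 5*A^-12 - 4*A^-16 + 2*A^-20 - A^-24
Normalise by the writhe: (-A^3)^(-w) = (-A^3)^(-8) = A^-24, so f(A) = A^-24 * <K> = A^-12 - A^-16 + 3*A^-20 - 4*A^-24 + 5*A^-28 - 5*A^-32 + 5*A^-36 - 4*A^-40 + 2*A^-44 - A^-48.
Substitute A = t^(-1/4), i.e. A^e → t^(-e/4): V(t) = -t^12 + 2*t^11 - 4*t^10 + 5*t^9 - 5*t^8 + 5*t^7 - 4*t^6 + 3*t^5 - t^4 + t^3

Answer: -t^12 + 2*t^11 - 4*t^10 + 5*t^9 - 5*t^8 + 5*t^7 - 4*t^6 + 3*t^5 - t^4 + t^3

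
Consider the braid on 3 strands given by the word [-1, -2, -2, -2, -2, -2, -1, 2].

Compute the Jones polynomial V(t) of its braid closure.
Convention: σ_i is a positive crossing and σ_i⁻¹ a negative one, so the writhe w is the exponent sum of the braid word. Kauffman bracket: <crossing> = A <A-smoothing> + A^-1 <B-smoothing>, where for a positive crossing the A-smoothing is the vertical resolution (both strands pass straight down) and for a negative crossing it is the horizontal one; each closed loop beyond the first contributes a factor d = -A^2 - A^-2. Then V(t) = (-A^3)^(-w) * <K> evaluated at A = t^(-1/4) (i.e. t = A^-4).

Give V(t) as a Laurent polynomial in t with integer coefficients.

Braid: s1^-1 s2^-1 s2^-1 s2^-1 s2^-1 s2^-1 s1^-1 s2 on 3 strands, 8 crossings.
Writhe w = (#positive) - (#negative) = 1 - 7 = -6.
Enumerate smoothing states for the bracket polynomial. There are 2^8 = 256 states.
For each crossing: s=0 is the vertical smoothing, s=1 horizontal. Crossing k contributes A^(sign_k * (1 - 2*s_k)); loop factor d = -A^2 - A^-2.
Tabulate the states by total A-exponent and number of loops L (A-exp: L × count):
  A^8: L=6 ×1
  A^6: L=5 ×8
  A^4: L=4 ×25, L=6 ×3
  A^2: L=3 ×40, L=5 ×15, L=7 ×1
  A^0: L=2 ×35, L=4 ×30, L=6 ×5
  A^-2: L=1 ×15, L=3 ×31, L=5 ×10
  A^-4: L=2 ×18, L=4 ×10
  A^-6: L=1 ×2, L=3 ×6
  A^-8: L=2 ×1
Each group contributes A^e * Σ count * d^(L-1):
Powers of d = -A^2 - A^-2: d^2 = A^4 + 2 + A^-4; d^3 = -A^6 - 3*A^2 - 3*A^-2 - A^-6; d^4 = A^8 + 4*A^4 + 6 + 4*A^-4 + A^-8; d^5 = -A^10 - 5*A^6 - 10*A^2 - 10*A^-2 - 5*A^-6 - A^-10; d^6 = A^12 + 6*A^8 + 15*A^4 + 20 + 15*A^-4 + 6*A^-8 + A^-12.
  A^8 * (d^5) = -A^18 - 5*A^14 - 10*A^10 - 10*A^6 - 5*A^2 - A^-2
  A^6 * (8*d^4) = 8*A^14 + 32*A^10 + 48*A^6 + 32*A^2 + 8*A^-2
  A^4 * (25*d^3 + 3*d^5) = -3*A^14 - 40*A^10 - 105*A^6 - 105*A^2 - 40*A^-2 - 3*A^-6
  A^2 * (40*d^2 + 15*d^4 + d^6) = A^14 + 21*A^10 + 115*A^6 + 190*A^2 + 115*A^-2 + 21*A^-6 + A^-10
  A^0 * (35*d + 30*d^3 + 5*d^5) = -5*A^10 - 55*A^6 - 175*A^2 - 175*A^-2 - 55*A^-6 - 5*A^-10
  A^-2 * (15 + 31*d^2 + 10*d^4) = 10*A^6 + 71*A^2 + 137*A^-2 + 71*A^-6 + 10*A^-10
  A^-4 * (18*d + 10*d^3) = -10*A^2 - 48*A^-2 - 48*A^-6 - 10*A^-10
  A^-6 * (2 + 6*d^2) = 6*A^-2 + 14*A^-6 + 6*A^-10
  A^-8 * (d) = -A^-6 - A^-10
Summing the groups: <K> = -A^18 + A^14 - 2*A^10 + 3*A^6 - 2*A^2 + 2*A^-2 - A^-6 + A^-10
Normalise by the writhe: (-A^3)^(-w) = (-A^3)^(6) = A^18, so f(A) = A^18 * <K> = -A^36 + A^32 - 2*A^28 + 3*A^24 - 2*A^20 + 2*A^16 - A^12 + A^8.
Substitute A = t^(-1/4), i.e. A^e → t^(-e/4): V(t) = t^-2 - t^-3 + 2*t^-4 - 2*t^-5 + 3*t^-6 - 2*t^-7 + t^-8 - t^-9

Answer: t^-2 - t^-3 + 2*t^-4 - 2*t^-5 + 3*t^-6 - 2*t^-7 + t^-8 - t^-9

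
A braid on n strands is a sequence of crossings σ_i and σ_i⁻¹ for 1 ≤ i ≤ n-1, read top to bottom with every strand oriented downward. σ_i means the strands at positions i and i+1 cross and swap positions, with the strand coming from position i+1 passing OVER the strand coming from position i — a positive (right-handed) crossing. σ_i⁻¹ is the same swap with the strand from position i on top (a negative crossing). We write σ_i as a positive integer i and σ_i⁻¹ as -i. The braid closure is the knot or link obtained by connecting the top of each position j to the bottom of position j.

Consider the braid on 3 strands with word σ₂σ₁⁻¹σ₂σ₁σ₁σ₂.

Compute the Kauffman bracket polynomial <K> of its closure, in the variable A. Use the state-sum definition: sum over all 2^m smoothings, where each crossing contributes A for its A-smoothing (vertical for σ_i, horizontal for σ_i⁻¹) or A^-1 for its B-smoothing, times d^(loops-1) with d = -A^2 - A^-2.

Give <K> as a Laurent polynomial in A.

A^8 - A^4 + 2 - A^-4 + A^-8 - A^-12

Derivation:
Braid: s2 s1^-1 s2 s1 s1 s2 on 3 strands, 6 crossings.
Writhe w = (#positive) - (#negative) = 5 - 1 = 4.
Enumerate smoothing states for the bracket polynomial. There are 2^6 = 64 states.
Each crossing splits two ways (0=vertical, 1=horizontal). The state's weight is A^(#A-smoothings - #B-smoothings) * d^(loops - 1).
Tabulate the states by total A-exponent and number of loops L (A-exp: L × count):
  A^6: L=2 ×1
  A^4: L=1 ×3, L=3 ×3
  A^2: L=2 ×14, L=4 ×1
  A^0: L=1 ×10, L=3 ×10
  A^-2: L=2 ×13, L=4 ×2
  A^-4: L=3 ×6
  A^-6: L=4 ×1
Each group contributes A^e * Σ count * d^(L-1):
Powers of d = -A^2 - A^-2: d^2 = A^4 + 2 + A^-4; d^3 = -A^6 - 3*A^2 - 3*A^-2 - A^-6.
  A^6 * (d) = -A^8 - A^4
  A^4 * (3 + 3*d^2) = 3*A^8 + 9*A^4 + 3
  A^2 * (14*d + d^3) = -A^8 - 17*A^4 - 17 - A^-4
  A^0 * (10 + 10*d^2) = 10*A^4 + 30 + 10*A^-4
  A^-2 * (13*d + 2*d^3) = -2*A^4 - 19 - 19*A^-4 - 2*A^-8
  A^-4 * (6*d^2) = 6 + 12*A^-4 + 6*A^-8
  A^-6 * (d^3) = -1 - 3*A^-4 - 3*A^-8 - A^-12
Summing the groups: <K> = A^8 - A^4 + 2 - A^-4 + A^-8 - A^-12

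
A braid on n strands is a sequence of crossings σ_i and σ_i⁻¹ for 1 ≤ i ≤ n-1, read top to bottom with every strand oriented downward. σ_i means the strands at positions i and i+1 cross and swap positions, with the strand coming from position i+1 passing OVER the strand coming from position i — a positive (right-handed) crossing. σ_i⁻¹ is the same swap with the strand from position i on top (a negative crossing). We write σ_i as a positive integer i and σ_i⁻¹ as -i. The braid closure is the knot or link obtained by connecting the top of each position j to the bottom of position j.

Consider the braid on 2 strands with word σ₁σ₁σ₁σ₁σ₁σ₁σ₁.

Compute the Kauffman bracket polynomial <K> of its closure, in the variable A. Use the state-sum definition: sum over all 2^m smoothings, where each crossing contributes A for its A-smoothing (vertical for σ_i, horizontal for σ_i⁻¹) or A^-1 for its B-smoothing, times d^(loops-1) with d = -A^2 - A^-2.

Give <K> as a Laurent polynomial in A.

-A^9 - A + A^-3 - A^-7 + A^-11 - A^-15 + A^-19

Derivation:
Braid: s1 s1 s1 s1 s1 s1 s1 on 2 strands, 7 crossings.
Writhe w = (#positive) - (#negative) = 7 - 0 = 7.
State-sum expansion of <K>. There are 2^7 = 128 states.
Smooth each crossing (0=||, 1=⌣⌢); contribution A^(Σ sign_k(1-2s_k)) * d^(L-1).
Tabulate the states by total A-exponent and number of loops L (A-exp: L × count):
  A^7: L=2 ×1
  A^5: L=1 ×7
  A^3: L=2 ×21
  A^1: L=3 ×35
  A^-1: L=4 ×35
  A^-3: L=5 ×21
  A^-5: L=6 ×7
  A^-7: L=7 ×1
Each group contributes A^e * Σ count * d^(L-1):
Powers of d = -A^2 - A^-2: d^2 = A^4 + 2 + A^-4; d^3 = -A^6 - 3*A^2 - 3*A^-2 - A^-6; d^4 = A^8 + 4*A^4 + 6 + 4*A^-4 + A^-8; d^5 = -A^10 - 5*A^6 - 10*A^2 - 10*A^-2 - 5*A^-6 - A^-10; d^6 = A^12 + 6*A^8 + 15*A^4 + 20 + 15*A^-4 + 6*A^-8 + A^-12.
  A^7 * (d) = -A^9 - A^5
  A^5 * (7) = 7*A^5
  A^3 * (21*d) = -21*A^5 - 21*A
  A^1 * (35*d^2) = 35*A^5 + 70*A + 35*A^-3
  A^-1 * (35*d^3) = -35*A^5 - 105*A - 105*A^-3 - 35*A^-7
  A^-3 * (21*d^4) = 21*A^5 + 84*A + 126*A^-3 + 84*A^-7 + 21*A^-11
  A^-5 * (7*d^5) = -7*A^5 - 35*A - 70*A^-3 - 70*A^-7 - 35*A^-11 - 7*A^-15
  A^-7 * (d^6) = A^5 + 6*A + 15*A^-3 + 20*A^-7 + 15*A^-11 + 6*A^-15 + A^-19
Summing the groups: <K> = -A^9 - A + A^-3 - A^-7 + A^-11 - A^-15 + A^-19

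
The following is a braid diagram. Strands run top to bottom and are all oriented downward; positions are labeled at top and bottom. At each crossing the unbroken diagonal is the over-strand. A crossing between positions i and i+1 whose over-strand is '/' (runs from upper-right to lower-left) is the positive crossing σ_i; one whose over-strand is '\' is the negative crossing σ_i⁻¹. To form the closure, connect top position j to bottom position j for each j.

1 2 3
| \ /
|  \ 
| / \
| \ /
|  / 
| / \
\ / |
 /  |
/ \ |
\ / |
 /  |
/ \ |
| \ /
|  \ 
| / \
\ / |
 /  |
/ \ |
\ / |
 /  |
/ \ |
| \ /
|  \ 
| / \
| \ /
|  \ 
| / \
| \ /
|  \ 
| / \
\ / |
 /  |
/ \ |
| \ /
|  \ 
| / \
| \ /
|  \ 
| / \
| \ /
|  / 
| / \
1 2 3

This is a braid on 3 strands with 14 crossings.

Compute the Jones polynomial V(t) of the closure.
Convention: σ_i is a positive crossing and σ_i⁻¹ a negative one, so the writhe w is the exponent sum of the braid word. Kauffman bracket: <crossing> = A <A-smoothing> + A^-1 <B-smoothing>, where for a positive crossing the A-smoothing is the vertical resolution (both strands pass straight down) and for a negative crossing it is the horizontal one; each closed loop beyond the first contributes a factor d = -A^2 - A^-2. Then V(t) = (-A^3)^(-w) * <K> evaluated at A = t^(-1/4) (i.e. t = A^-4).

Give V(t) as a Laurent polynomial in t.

-t^5 + 3*t^4 - 6*t^3 + 9*t^2 - 11*t + 13 - 11*t^-1 + 9*t^-2 - 6*t^-3 + 3*t^-4 - t^-5

Derivation:
Reading the diagram top to bottom ('/'-over between positions i,i+1 = s_i, '\'-over = s_i^-1): braid word = s2^-1 s2 s1 s1 s2^-1 s1 s1 s2^-1 s2^-1 s2^-1 s1 s2^-1 s2^-1 s2.
The presented braid s2^-1 s2 s1 s1 s2^-1 s1 s1 s2^-1 s2^-1 s2^-1 s1 s2^-1 s2^-1 s2 on 3 strands reduces by inverse Markov moves (closure unchanged at each step):
  Deconjugate: the word is γ·β·γ⁻¹ with γ = s2^-1 s2 (prefix) and γ⁻¹ = s2^-1 s2 (suffix); strip both.
Reduced to β = s1 s1 s2^-1 s1 s1 s2^-1 s2^-1 s2^-1 s1 s2^-1 on 3 strands, 10 crossings.
Compute on β:
Braid: s1 s1 s2^-1 s1 s1 s2^-1 s2^-1 s2^-1 s1 s2^-1 on 3 strands, 10 crossings.
Writhe w = (#positive) - (#negative) = 5 - 5 = 0.
Computing the Kauffman bracket via state sum. There are 2^10 = 1024 states.
For each crossing: s=0 is the vertical smoothing, s=1 horizontal. Crossing k contributes A^(sign_k * (1 - 2*s_k)); loop factor d = -A^2 - A^-2.
Tabulate the states by total A-exponent and number of loops L (A-exp: L × count):
  A^10: L=6 ×1
  A^8: L=5 ×10
  A^6: L=4 ×43, L=6 ×2
  A^4: L=3 ×98, L=5 ×22
  A^2: L=2 ×121, L=4 ×83, L=6 ×6
  A^0: L=1 ×73, L=3 ×140, L=5 ×38, L=7 ×1
  A^-2: L=2 ×121, L=4 ×79, L=6 ×10
  A^-4: L=3 ×95, L=5 ×24, L=7 ×1
  A^-6: L=4 ×42, L=6 ×3
  A^-8: L=5 ×10
  A^-10: L=6 ×1
Each group contributes A^e * Σ count * d^(L-1):
Powers of d = -A^2 - A^-2: d^2 = A^4 + 2 + A^-4; d^3 = -A^6 - 3*A^2 - 3*A^-2 - A^-6; d^4 = A^8 + 4*A^4 + 6 + 4*A^-4 + A^-8; d^5 = -A^10 - 5*A^6 - 10*A^2 - 10*A^-2 - 5*A^-6 - A^-10; d^6 = A^12 + 6*A^8 + 15*A^4 + 20 + 15*A^-4 + 6*A^-8 + A^-12.
  A^10 * (d^5) = -A^20 - 5*A^16 - 10*A^12 - 10*A^8 - 5*A^4 - 1
  A^8 * (10*d^4) = 10*A^16 + 40*A^12 + 60*A^8 + 40*A^4 + 10
  A^6 * (43*d^3 + 2*d^5) = -2*A^16 - 53*A^12 - 149*A^8 - 149*A^4 - 53 - 2*A^-4
  A^4 * (98*d^2 + 22*d^4) = 22*A^12 + 186*A^8 + 328*A^4 + 186 + 22*A^-4
  A^2 * (121*d + 83*d^3 + 6*d^5) = -6*A^12 - 113*A^8 - 430*A^4 - 430 - 113*A^-4 - 6*A^-8
  A^0 * (73 + 140*d^2 + 38*d^4 + d^6) = A^12 + 44*A^8 + 307*A^4 + 601 + 307*A^-4 + 44*A^-8 + A^-12
  A^-2 * (121*d + 79*d^3 + 10*d^5) = -10*A^8 - 129*A^4 - 458 - 458*A^-4 - 129*A^-8 - 10*A^-12
  A^-4 * (95*d^2 + 24*d^4 + d^6) = A^8 + 30*A^4 + 206 + 354*A^-4 + 206*A^-8 + 30*A^-12 + A^-16
  A^-6 * (42*d^3 + 3*d^5) = -3*A^4 - 57 - 156*A^-4 - 156*A^-8 - 57*A^-12 - 3*A^-16
  A^-8 * (10*d^4) = 10 + 40*A^-4 + 60*A^-8 + 40*A^-12 + 10*A^-16
  A^-10 * (d^5) = -1 - 5*A^-4 - 10*A^-8 - 10*A^-12 - 5*A^-16 - A^-20
Summing the groups: <K> = -A^20 + 3*A^16 - 6*A^12 + 9*A^8 - 11*A^4 + 13 - 11*A^-4 + 9*A^-8 - 6*A^-12 + 3*A^-16 - A^-20
Normalise by the writhe: (-A^3)^(-w) = (-A^3)^(0) = 1, so f(A) = 1 * <K> = -A^20 + 3*A^16 - 6*A^12 + 9*A^8 - 11*A^4 + 13 - 11*A^-4 + 9*A^-8 - 6*A^-12 + 3*A^-16 - A^-20.
Substitute A = t^(-1/4), i.e. A^e → t^(-e/4): V(t) = -t^5 + 3*t^4 - 6*t^3 + 9*t^2 - 11*t + 13 - 11*t^-1 + 9*t^-2 - 6*t^-3 + 3*t^-4 - t^-5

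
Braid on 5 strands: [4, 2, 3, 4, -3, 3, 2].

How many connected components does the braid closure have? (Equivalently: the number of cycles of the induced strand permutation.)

Track the strand permutation on 5 strands, starting from identity.
  step 1: s4 swaps positions 4,5 -> [1 2 3 5 4]
  step 2: s2 swaps positions 2,3 -> [1 3 2 5 4]
  step 3: s3 swaps positions 3,4 -> [1 3 5 2 4]
  step 4: s4 swaps positions 4,5 -> [1 3 5 4 2]
  step 5: s3^-1 swaps positions 3,4 -> [1 3 4 5 2]
  step 6: s3 swaps positions 3,4 -> [1 3 5 4 2]
  step 7: s2 swaps positions 2,3 -> [1 5 3 4 2]
Final permutation (position -> original strand): [1 5 3 4 2]
Closure components = cycle count of this permutation = 4.

Answer: 4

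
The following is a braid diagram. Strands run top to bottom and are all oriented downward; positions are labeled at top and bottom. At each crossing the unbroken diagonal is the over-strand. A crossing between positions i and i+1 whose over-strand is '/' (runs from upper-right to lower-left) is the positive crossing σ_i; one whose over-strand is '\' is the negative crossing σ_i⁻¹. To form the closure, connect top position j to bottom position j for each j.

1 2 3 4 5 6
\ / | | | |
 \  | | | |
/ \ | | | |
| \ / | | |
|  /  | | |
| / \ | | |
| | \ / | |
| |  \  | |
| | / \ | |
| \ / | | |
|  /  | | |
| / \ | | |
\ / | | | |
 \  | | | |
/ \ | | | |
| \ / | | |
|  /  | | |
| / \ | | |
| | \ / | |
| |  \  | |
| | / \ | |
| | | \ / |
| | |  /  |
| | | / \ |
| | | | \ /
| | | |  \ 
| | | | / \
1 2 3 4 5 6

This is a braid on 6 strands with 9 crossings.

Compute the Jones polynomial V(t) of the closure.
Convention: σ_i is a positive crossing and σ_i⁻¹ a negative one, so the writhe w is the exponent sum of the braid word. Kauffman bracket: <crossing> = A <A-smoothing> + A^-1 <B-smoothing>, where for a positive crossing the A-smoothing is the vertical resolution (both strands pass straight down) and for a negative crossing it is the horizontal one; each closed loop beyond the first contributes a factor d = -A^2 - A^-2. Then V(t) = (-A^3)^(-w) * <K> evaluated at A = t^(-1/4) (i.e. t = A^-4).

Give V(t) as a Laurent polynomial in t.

Reading the diagram top to bottom ('/'-over between positions i,i+1 = s_i, '\'-over = s_i^-1): braid word = s1^-1 s2 s3^-1 s2 s1^-1 s2 s3^-1 s4 s5^-1.
The presented braid s1^-1 s2 s3^-1 s2 s1^-1 s2 s3^-1 s4 s5^-1 on 6 strands reduces by inverse Markov moves (closure unchanged at each step):
  Destabilize: the word has the form β·s5^-1 where s5^-1 occurs only as the final letter (β ∈ B_5); drop it and the last strand → 5 strands.
  Destabilize: the word has the form β·s4 where s4 occurs only as the final letter (β ∈ B_4); drop it and the last strand → 4 strands.
Reduced to β = s1^-1 s2 s3^-1 s2 s1^-1 s2 s3^-1 on 4 strands, 7 crossings.
Compute on β:
Braid: s1^-1 s2 s3^-1 s2 s1^-1 s2 s3^-1 on 4 strands, 7 crossings.
Writhe w = (#positive) - (#negative) = 3 - 4 = -1.
State-sum expansion of <K>. There are 2^7 = 128 states.
For each crossing: s=0 is the vertical smoothing, s=1 horizontal. Crossing k contributes A^(sign_k * (1 - 2*s_k)); loop factor d = -A^2 - A^-2.
Tabulate the states by total A-exponent and number of loops L (A-exp: L × count):
  A^7: L=4 ×1
  A^5: L=3 ×7
  A^3: L=2 ×19, L=4 ×2
  A^1: L=1 ×21, L=3 ×14
  A^-1: L=2 ×32, L=4 ×3
  A^-3: L=3 ×21
  A^-5: L=4 ×7
  A^-7: L=5 ×1
Each group contributes A^e * Σ count * d^(L-1):
Powers of d = -A^2 - A^-2: d^2 = A^4 + 2 + A^-4; d^3 = -A^6 - 3*A^2 - 3*A^-2 - A^-6; d^4 = A^8 + 4*A^4 + 6 + 4*A^-4 + A^-8.
  A^7 * (d^3) = -A^13 - 3*A^9 - 3*A^5 - A
  A^5 * (7*d^2) = 7*A^9 + 14*A^5 + 7*A
  A^3 * (19*d + 2*d^3) = -2*A^9 - 25*A^5 - 25*A - 2*A^-3
  A^1 * (21 + 14*d^2) = 14*A^5 + 49*A + 14*A^-3
  A^-1 * (32*d + 3*d^3) = -3*A^5 - 41*A - 41*A^-3 - 3*A^-7
  A^-3 * (21*d^2) = 21*A + 42*A^-3 + 21*A^-7
  A^-5 * (7*d^3) = -7*A - 21*A^-3 - 21*A^-7 - 7*A^-11
  A^-7 * (d^4) = A + 4*A^-3 + 6*A^-7 + 4*A^-11 + A^-15
Summing the groups: <K> = -A^13 + 2*A^9 - 3*A^5 + 4*A - 4*A^-3 + 3*A^-7 - 3*A^-11 + A^-15
Normalise by the writhe: (-A^3)^(-w) = (-A^3)^(1) = -A^3, so f(A) = -A^3 * <K> = A^16 - 2*A^12 + 3*A^8 - 4*A^4 + 4 - 3*A^-4 + 3*A^-8 - A^-12.
Substitute A = t^(-1/4), i.e. A^e → t^(-e/4): V(t) = -t^3 + 3*t^2 - 3*t + 4 - 4*t^-1 + 3*t^-2 - 2*t^-3 + t^-4

Answer: -t^3 + 3*t^2 - 3*t + 4 - 4*t^-1 + 3*t^-2 - 2*t^-3 + t^-4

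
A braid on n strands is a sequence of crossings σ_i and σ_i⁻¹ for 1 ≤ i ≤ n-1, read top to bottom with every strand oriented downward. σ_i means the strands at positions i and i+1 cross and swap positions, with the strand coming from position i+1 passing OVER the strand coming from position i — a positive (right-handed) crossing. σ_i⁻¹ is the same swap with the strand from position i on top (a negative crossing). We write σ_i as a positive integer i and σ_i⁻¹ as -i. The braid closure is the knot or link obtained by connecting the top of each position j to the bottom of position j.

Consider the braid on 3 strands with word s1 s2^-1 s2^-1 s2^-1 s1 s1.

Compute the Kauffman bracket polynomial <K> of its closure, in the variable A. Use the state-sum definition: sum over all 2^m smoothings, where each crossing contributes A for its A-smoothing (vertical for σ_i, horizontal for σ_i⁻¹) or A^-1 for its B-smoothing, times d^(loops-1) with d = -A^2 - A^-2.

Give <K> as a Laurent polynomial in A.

Braid: s1 s2^-1 s2^-1 s2^-1 s1 s1 on 3 strands, 6 crossings.
Writhe w = (#positive) - (#negative) = 3 - 3 = 0.
State-sum expansion of <K>. There are 2^6 = 64 states.
Each crossing splits two ways (0=vertical, 1=horizontal). The state's weight is A^(#A-smoothings - #B-smoothings) * d^(loops - 1).
Tabulate the states by total A-exponent and number of loops L (A-exp: L × count):
  A^6: L=4 ×1
  A^4: L=3 ×6
  A^2: L=2 ×12, L=4 ×3
  A^0: L=1 ×9, L=3 ×10, L=5 ×1
  A^-2: L=2 ×12, L=4 ×3
  A^-4: L=3 ×6
  A^-6: L=4 ×1
Each group contributes A^e * Σ count * d^(L-1):
Powers of d = -A^2 - A^-2: d^2 = A^4 + 2 + A^-4; d^3 = -A^6 - 3*A^2 - 3*A^-2 - A^-6; d^4 = A^8 + 4*A^4 + 6 + 4*A^-4 + A^-8.
  A^6 * (d^3) = -A^12 - 3*A^8 - 3*A^4 - 1
  A^4 * (6*d^2) = 6*A^8 + 12*A^4 + 6
  A^2 * (12*d + 3*d^3) = -3*A^8 - 21*A^4 - 21 - 3*A^-4
  A^0 * (9 + 10*d^2 + d^4) = A^8 + 14*A^4 + 35 + 14*A^-4 + A^-8
  A^-2 * (12*d + 3*d^3) = -3*A^4 - 21 - 21*A^-4 - 3*A^-8
  A^-4 * (6*d^2) = 6 + 12*A^-4 + 6*A^-8
  A^-6 * (d^3) = -1 - 3*A^-4 - 3*A^-8 - A^-12
Summing the groups: <K> = -A^12 + A^8 - A^4 + 3 - A^-4 + A^-8 - A^-12

Answer: -A^12 + A^8 - A^4 + 3 - A^-4 + A^-8 - A^-12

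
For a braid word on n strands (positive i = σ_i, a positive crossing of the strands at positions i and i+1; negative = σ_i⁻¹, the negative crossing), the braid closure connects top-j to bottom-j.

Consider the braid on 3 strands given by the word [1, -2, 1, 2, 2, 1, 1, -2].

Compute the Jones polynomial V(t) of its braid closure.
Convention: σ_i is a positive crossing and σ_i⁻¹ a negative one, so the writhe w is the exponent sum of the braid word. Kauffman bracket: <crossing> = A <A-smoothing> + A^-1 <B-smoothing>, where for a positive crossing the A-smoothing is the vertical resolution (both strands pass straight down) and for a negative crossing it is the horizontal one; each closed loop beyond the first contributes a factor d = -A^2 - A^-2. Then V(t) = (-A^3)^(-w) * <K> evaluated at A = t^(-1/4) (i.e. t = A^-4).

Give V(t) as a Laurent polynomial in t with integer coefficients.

t^7 - 2*t^6 + 2*t^5 - 3*t^4 + 3*t^3 - 2*t^2 + 2*t

Derivation:
Braid: s1 s2^-1 s1 s2 s2 s1 s1 s2^-1 on 3 strands, 8 crossings.
Writhe w = (#positive) - (#negative) = 6 - 2 = 4.
Enumerate smoothing states for the bracket polynomial. There are 2^8 = 256 states.
For each crossing: s=0 is the vertical smoothing, s=1 horizontal. Crossing k contributes A^(sign_k * (1 - 2*s_k)); loop factor d = -A^2 - A^-2.
Tabulate the states by total A-exponent and number of loops L (A-exp: L × count):
  A^8: L=3 ×1
  A^6: L=2 ×6, L=4 ×2
  A^4: L=1 ×11, L=3 ×16, L=5 ×1
  A^2: L=2 ×47, L=4 ×9
  A^0: L=1 ×26, L=3 ×43, L=5 ×1
  A^-2: L=2 ×41, L=4 ×15
  A^-4: L=3 ×26, L=5 ×2
  A^-6: L=4 ×8
  A^-8: L=5 ×1
Each group contributes A^e * Σ count * d^(L-1):
Powers of d = -A^2 - A^-2: d^2 = A^4 + 2 + A^-4; d^3 = -A^6 - 3*A^2 - 3*A^-2 - A^-6; d^4 = A^8 + 4*A^4 + 6 + 4*A^-4 + A^-8.
  A^8 * (d^2) = A^12 + 2*A^8 + A^4
  A^6 * (6*d + 2*d^3) = -2*A^12 - 12*A^8 - 12*A^4 - 2
  A^4 * (11 + 16*d^2 + d^4) = A^12 + 20*A^8 + 49*A^4 + 20 + A^-4
  A^2 * (47*d + 9*d^3) = -9*A^8 - 74*A^4 - 74 - 9*A^-4
  A^0 * (26 + 43*d^2 + d^4) = A^8 + 47*A^4 + 118 + 47*A^-4 + A^-8
  A^-2 * (41*d + 15*d^3) = -15*A^4 - 86 - 86*A^-4 - 15*A^-8
  A^-4 * (26*d^2 + 2*d^4) = 2*A^4 + 34 + 64*A^-4 + 34*A^-8 + 2*A^-12
  A^-6 * (8*d^3) = -8 - 24*A^-4 - 24*A^-8 - 8*A^-12
  A^-8 * (d^4) = 1 + 4*A^-4 + 6*A^-8 + 4*A^-12 + A^-16
Summing the groups: <K> = 2*A^8 - 2*A^4 + 3 - 3*A^-4 + 2*A^-8 - 2*A^-12 + A^-16
Normalise by the writhe: (-A^3)^(-w) = (-A^3)^(-4) = A^-12, so f(A) = A^-12 * <K> = 2*A^-4 - 2*A^-8 + 3*A^-12 - 3*A^-16 + 2*A^-20 - 2*A^-24 + A^-28.
Substitute A = t^(-1/4), i.e. A^e → t^(-e/4): V(t) = t^7 - 2*t^6 + 2*t^5 - 3*t^4 + 3*t^3 - 2*t^2 + 2*t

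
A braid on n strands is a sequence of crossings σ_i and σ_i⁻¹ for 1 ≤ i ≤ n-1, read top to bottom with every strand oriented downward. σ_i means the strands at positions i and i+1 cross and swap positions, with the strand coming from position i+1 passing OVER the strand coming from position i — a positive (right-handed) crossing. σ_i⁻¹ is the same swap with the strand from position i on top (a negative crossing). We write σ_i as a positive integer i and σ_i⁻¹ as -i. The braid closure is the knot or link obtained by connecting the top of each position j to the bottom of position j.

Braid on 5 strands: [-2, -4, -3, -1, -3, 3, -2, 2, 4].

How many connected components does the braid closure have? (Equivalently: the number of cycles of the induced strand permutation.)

2

Derivation:
Track the strand permutation on 5 strands, starting from identity.
  step 1: s2^-1 swaps positions 2,3 -> [1 3 2 4 5]
  step 2: s4^-1 swaps positions 4,5 -> [1 3 2 5 4]
  step 3: s3^-1 swaps positions 3,4 -> [1 3 5 2 4]
  step 4: s1^-1 swaps positions 1,2 -> [3 1 5 2 4]
  step 5: s3^-1 swaps positions 3,4 -> [3 1 2 5 4]
  step 6: s3 swaps positions 3,4 -> [3 1 5 2 4]
  step 7: s2^-1 swaps positions 2,3 -> [3 5 1 2 4]
  step 8: s2 swaps positions 2,3 -> [3 1 5 2 4]
  step 9: s4 swaps positions 4,5 -> [3 1 5 4 2]
Final permutation (position -> original strand): [3 1 5 4 2]
Closure components = cycle count of this permutation = 2.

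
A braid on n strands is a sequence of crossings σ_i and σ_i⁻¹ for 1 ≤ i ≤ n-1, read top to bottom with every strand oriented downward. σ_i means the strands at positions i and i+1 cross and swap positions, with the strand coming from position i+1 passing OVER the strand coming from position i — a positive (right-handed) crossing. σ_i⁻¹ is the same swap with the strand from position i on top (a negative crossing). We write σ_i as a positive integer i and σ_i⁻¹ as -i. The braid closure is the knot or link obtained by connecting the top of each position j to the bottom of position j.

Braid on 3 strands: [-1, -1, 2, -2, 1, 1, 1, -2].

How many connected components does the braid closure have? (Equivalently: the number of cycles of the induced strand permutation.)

Track the strand permutation on 3 strands, starting from identity.
  step 1: s1^-1 swaps positions 1,2 -> [2 1 3]
  step 2: s1^-1 swaps positions 1,2 -> [1 2 3]
  step 3: s2 swaps positions 2,3 -> [1 3 2]
  step 4: s2^-1 swaps positions 2,3 -> [1 2 3]
  step 5: s1 swaps positions 1,2 -> [2 1 3]
  step 6: s1 swaps positions 1,2 -> [1 2 3]
  step 7: s1 swaps positions 1,2 -> [2 1 3]
  step 8: s2^-1 swaps positions 2,3 -> [2 3 1]
Final permutation (position -> original strand): [2 3 1]
Closure components = cycle count of this permutation = 1.

Answer: 1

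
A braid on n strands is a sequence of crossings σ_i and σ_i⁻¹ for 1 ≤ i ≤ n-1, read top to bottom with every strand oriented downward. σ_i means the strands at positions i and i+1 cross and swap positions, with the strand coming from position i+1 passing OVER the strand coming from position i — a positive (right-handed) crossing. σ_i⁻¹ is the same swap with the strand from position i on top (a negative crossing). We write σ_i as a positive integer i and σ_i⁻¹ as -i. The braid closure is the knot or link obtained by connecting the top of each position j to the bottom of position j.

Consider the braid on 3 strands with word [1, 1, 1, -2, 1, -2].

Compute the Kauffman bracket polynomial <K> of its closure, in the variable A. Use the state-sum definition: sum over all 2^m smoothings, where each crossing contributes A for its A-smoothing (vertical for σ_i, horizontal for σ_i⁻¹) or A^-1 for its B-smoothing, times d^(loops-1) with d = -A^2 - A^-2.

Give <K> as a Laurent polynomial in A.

Braid: s1 s1 s1 s2^-1 s1 s2^-1 on 3 strands, 6 crossings.
Writhe w = (#positive) - (#negative) = 4 - 2 = 2.
Enumerate smoothing states for the bracket polynomial. There are 2^6 = 64 states.
Smooth each crossing (0=||, 1=⌣⌢); contribution A^(Σ sign_k(1-2s_k)) * d^(L-1).
Tabulate the states by total A-exponent and number of loops L (A-exp: L × count):
  A^6: L=3 ×1
  A^4: L=2 ×6
  A^2: L=1 ×11, L=3 ×4
  A^0: L=2 ×19, L=4 ×1
  A^-2: L=3 ×15
  A^-4: L=4 ×6
  A^-6: L=5 ×1
Each group contributes A^e * Σ count * d^(L-1):
Powers of d = -A^2 - A^-2: d^2 = A^4 + 2 + A^-4; d^3 = -A^6 - 3*A^2 - 3*A^-2 - A^-6; d^4 = A^8 + 4*A^4 + 6 + 4*A^-4 + A^-8.
  A^6 * (d^2) = A^10 + 2*A^6 + A^2
  A^4 * (6*d) = -6*A^6 - 6*A^2
  A^2 * (11 + 4*d^2) = 4*A^6 + 19*A^2 + 4*A^-2
  A^0 * (19*d + d^3) = -A^6 - 22*A^2 - 22*A^-2 - A^-6
  A^-2 * (15*d^2) = 15*A^2 + 30*A^-2 + 15*A^-6
  A^-4 * (6*d^3) = -6*A^2 - 18*A^-2 - 18*A^-6 - 6*A^-10
  A^-6 * (d^4) = A^2 + 4*A^-2 + 6*A^-6 + 4*A^-10 + A^-14
Summing the groups: <K> = A^10 - A^6 + 2*A^2 - 2*A^-2 + 2*A^-6 - 2*A^-10 + A^-14

Answer: A^10 - A^6 + 2*A^2 - 2*A^-2 + 2*A^-6 - 2*A^-10 + A^-14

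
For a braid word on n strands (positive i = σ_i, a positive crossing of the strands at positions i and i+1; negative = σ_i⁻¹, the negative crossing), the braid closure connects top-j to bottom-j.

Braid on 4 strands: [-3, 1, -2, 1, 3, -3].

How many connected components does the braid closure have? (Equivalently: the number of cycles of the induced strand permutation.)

2

Derivation:
Track the strand permutation on 4 strands, starting from identity.
  step 1: s3^-1 swaps positions 3,4 -> [1 2 4 3]
  step 2: s1 swaps positions 1,2 -> [2 1 4 3]
  step 3: s2^-1 swaps positions 2,3 -> [2 4 1 3]
  step 4: s1 swaps positions 1,2 -> [4 2 1 3]
  step 5: s3 swaps positions 3,4 -> [4 2 3 1]
  step 6: s3^-1 swaps positions 3,4 -> [4 2 1 3]
Final permutation (position -> original strand): [4 2 1 3]
Closure components = cycle count of this permutation = 2.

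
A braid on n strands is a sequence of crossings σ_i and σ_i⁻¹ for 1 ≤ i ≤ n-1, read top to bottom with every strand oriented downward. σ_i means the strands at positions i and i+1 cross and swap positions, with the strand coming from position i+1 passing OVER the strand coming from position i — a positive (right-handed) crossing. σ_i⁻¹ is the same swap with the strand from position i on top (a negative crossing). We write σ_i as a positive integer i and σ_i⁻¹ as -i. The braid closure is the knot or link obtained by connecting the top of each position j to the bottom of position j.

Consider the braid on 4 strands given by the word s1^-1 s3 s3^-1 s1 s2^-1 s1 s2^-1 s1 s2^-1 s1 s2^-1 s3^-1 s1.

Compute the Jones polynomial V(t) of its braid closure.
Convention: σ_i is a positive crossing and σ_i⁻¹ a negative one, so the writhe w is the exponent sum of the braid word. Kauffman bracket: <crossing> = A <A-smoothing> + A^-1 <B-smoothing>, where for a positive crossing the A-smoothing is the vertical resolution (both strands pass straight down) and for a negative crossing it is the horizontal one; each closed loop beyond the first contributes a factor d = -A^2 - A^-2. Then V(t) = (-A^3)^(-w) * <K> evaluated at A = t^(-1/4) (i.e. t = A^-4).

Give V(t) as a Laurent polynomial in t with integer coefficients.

t^4 - 4*t^3 + 6*t^2 - 7*t + 9 - 7*t^-1 + 6*t^-2 - 4*t^-3 + t^-4

Derivation:
The presented braid s1^-1 s3 s3^-1 s1 s2^-1 s1 s2^-1 s1 s2^-1 s1 s2^-1 s3^-1 s1 on 4 strands reduces by inverse Markov moves (closure unchanged at each step):
  Deconjugate: the word is γ·β·γ⁻¹ with γ = s1^-1 s3 (prefix) and γ⁻¹ = s3^-1 s1 (suffix); strip both.
Reduced to β = s3^-1 s1 s2^-1 s1 s2^-1 s1 s2^-1 s1 s2^-1 on 4 strands, 9 crossings.
Compute on β:
Braid: s3^-1 s1 s2^-1 s1 s2^-1 s1 s2^-1 s1 s2^-1 on 4 strands, 9 crossings.
Writhe w = (#positive) - (#negative) = 4 - 5 = -1.
Computing the Kauffman bracket via state sum. There are 2^9 = 512 states.
For each crossing: s=0 is the vertical smoothing, s=1 horizontal. Crossing k contributes A^(sign_k * (1 - 2*s_k)); loop factor d = -A^2 - A^-2.
Tabulate the states by total A-exponent and number of loops L (A-exp: L × count):
  A^9: L=5 ×1
  A^7: L=4 ×8, L=6 ×1
  A^5: L=3 ×28, L=5 ×8
  A^3: L=2 ×52, L=4 ×32
  A^1: L=1 ×45, L=3 ×77, L=5 ×4
  A^-1: L=2 ×97, L=4 ×29
  A^-3: L=3 ×80, L=5 ×4
  A^-5: L=4 ×36
  A^-7: L=5 ×9
  A^-9: L=6 ×1
Each group contributes A^e * Σ count * d^(L-1):
Powers of d = -A^2 - A^-2: d^2 = A^4 + 2 + A^-4; d^3 = -A^6 - 3*A^2 - 3*A^-2 - A^-6; d^4 = A^8 + 4*A^4 + 6 + 4*A^-4 + A^-8; d^5 = -A^10 - 5*A^6 - 10*A^2 - 10*A^-2 - 5*A^-6 - A^-10.
  A^9 * (d^4) = A^17 + 4*A^13 + 6*A^9 + 4*A^5 + A
  A^7 * (8*d^3 + d^5) = -A^17 - 13*A^13 - 34*A^9 - 34*A^5 - 13*A - A^-3
  A^5 * (28*d^2 + 8*d^4) = 8*A^13 + 60*A^9 + 104*A^5 + 60*A + 8*A^-3
  A^3 * (52*d + 32*d^3) = -32*A^9 - 148*A^5 - 148*A - 32*A^-3
  A^1 * (45 + 77*d^2 + 4*d^4) = 4*A^9 + 93*A^5 + 223*A + 93*A^-3 + 4*A^-7
  A^-1 * (97*d + 29*d^3) = -29*A^5 - 184*A - 184*A^-3 - 29*A^-7
  A^-3 * (80*d^2 + 4*d^4) = 4*A^5 + 96*A + 184*A^-3 + 96*A^-7 + 4*A^-11
  A^-5 * (36*d^3) = -36*A - 108*A^-3 - 108*A^-7 - 36*A^-11
  A^-7 * (9*d^4) = 9*A + 36*A^-3 + 54*A^-7 + 36*A^-11 + 9*A^-15
  A^-9 * (d^5) = -A - 5*A^-3 - 10*A^-7 - 10*A^-11 - 5*A^-15 - A^-19
Summing the groups: <K> = -A^13 + 4*A^9 - 6*A^5 + 7*A - 9*A^-3 + 7*A^-7 - 6*A^-11 + 4*A^-15 - A^-19
Normalise by the writhe: (-A^3)^(-w) = (-A^3)^(1) = -A^3, so f(A) = -A^3 * <K> = A^16 - 4*A^12 + 6*A^8 - 7*A^4 + 9 - 7*A^-4 + 6*A^-8 - 4*A^-12 + A^-16.
Substitute A = t^(-1/4), i.e. A^e → t^(-e/4): V(t) = t^4 - 4*t^3 + 6*t^2 - 7*t + 9 - 7*t^-1 + 6*t^-2 - 4*t^-3 + t^-4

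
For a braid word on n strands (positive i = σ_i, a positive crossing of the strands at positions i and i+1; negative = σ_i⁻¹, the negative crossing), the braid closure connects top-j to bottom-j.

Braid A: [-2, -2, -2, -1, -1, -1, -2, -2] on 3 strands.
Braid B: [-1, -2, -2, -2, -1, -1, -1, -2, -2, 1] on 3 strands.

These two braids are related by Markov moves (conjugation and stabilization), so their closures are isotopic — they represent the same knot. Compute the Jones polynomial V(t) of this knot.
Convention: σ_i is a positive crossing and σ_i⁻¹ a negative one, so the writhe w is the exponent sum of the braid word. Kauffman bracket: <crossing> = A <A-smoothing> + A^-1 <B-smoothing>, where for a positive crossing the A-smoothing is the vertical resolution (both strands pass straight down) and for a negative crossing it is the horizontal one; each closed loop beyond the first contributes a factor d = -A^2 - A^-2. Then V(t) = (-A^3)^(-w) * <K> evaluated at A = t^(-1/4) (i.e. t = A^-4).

t^-3 + 2*t^-5 - 2*t^-6 + 2*t^-7 - 3*t^-8 + 2*t^-9 - 2*t^-10 + t^-11

Derivation:
Markov-equivalent braids have isotopic closures, hence identical knot invariants. Strip the Markov moves from each word to reach a common short braid β, then compute V(t) once on β.
Braid A: s2^-1 s2^-1 s2^-1 s1^-1 s1^-1 s1^-1 s2^-1 s2^-1 on 3 strands has no conjugating prefix/suffix or stabilization to strip; take β = s2^-1 s2^-1 s2^-1 s1^-1 s1^-1 s1^-1 s2^-1 s2^-1.
Braid B: s1^-1 s2^-1 s2^-1 s2^-1 s1^-1 s1^-1 s1^-1 s2^-1 s2^-1 s1 on 3 strands reduces by inverse Markov moves (closure unchanged at each step):
  Deconjugate: the word is γ·β·γ⁻¹ with γ = s1^-1 (prefix) and γ⁻¹ = s1 (suffix); strip both.
Reduced to β = s2^-1 s2^-1 s2^-1 s1^-1 s1^-1 s1^-1 s2^-1 s2^-1 on 3 strands, 8 crossings.
Both give the same β = s2^-1 s2^-1 s2^-1 s1^-1 s1^-1 s1^-1 s2^-1 s2^-1 on 3 strands, so one state sum suffices:
Braid: s2^-1 s2^-1 s2^-1 s1^-1 s1^-1 s1^-1 s2^-1 s2^-1 on 3 strands, 8 crossings.
Writhe w = (#positive) - (#negative) = 0 - 8 = -8.
State-sum expansion of <K>. There are 2^8 = 256 states.
Smooth each crossing (0=||, 1=⌣⌢); contribution A^(Σ sign_k(1-2s_k)) * d^(L-1).
Tabulate the states by total A-exponent and number of loops L (A-exp: L × count):
  A^8: L=7 ×1
  A^6: L=6 ×8
  A^4: L=5 ×28
  A^2: L=4 ×55, L=6 ×1
  A^0: L=3 ×65, L=5 ×5
  A^-2: L=2 ×45, L=4 ×11
  A^-4: L=1 ×15, L=3 ×13
  A^-6: L=2 ×8
  A^-8: L=3 ×1
Each group contributes A^e * Σ count * d^(L-1):
Powers of d = -A^2 - A^-2: d^2 = A^4 + 2 + A^-4; d^3 = -A^6 - 3*A^2 - 3*A^-2 - A^-6; d^4 = A^8 + 4*A^4 + 6 + 4*A^-4 + A^-8; d^5 = -A^10 - 5*A^6 - 10*A^2 - 10*A^-2 - 5*A^-6 - A^-10; d^6 = A^12 + 6*A^8 + 15*A^4 + 20 + 15*A^-4 + 6*A^-8 + A^-12.
  A^8 * (d^6) = A^20 + 6*A^16 + 15*A^12 + 20*A^8 + 15*A^4 + 6 + A^-4
  A^6 * (8*d^5) = -8*A^16 - 40*A^12 - 80*A^8 - 80*A^4 - 40 - 8*A^-4
  A^4 * (28*d^4) = 28*A^12 + 112*A^8 + 168*A^4 + 112 + 28*A^-4
  A^2 * (55*d^3 + d^5) = -A^12 - 60*A^8 - 175*A^4 - 175 - 60*A^-4 - A^-8
  A^0 * (65*d^2 + 5*d^4) = 5*A^8 + 85*A^4 + 160 + 85*A^-4 + 5*A^-8
  A^-2 * (45*d + 11*d^3) = -11*A^4 - 78 - 78*A^-4 - 11*A^-8
  A^-4 * (15 + 13*d^2) = 13 + 41*A^-4 + 13*A^-8
  A^-6 * (8*d) = -8*A^-4 - 8*A^-8
  A^-8 * (d^2) = A^-4 + 2*A^-8 + A^-12
Summing the groups: <K> = A^20 - 2*A^16 + 2*A^12 - 3*A^8 + 2*A^4 - 2 + 2*A^-4 + A^-12
Normalise by the writhe: (-A^3)^(-w) = (-A^3)^(8) = A^24, so f(A) = A^24 * <K> = A^44 - 2*A^40 + 2*A^36 - 3*A^32 + 2*A^28 - 2*A^24 + 2*A^20 + A^12.
Substitute A = t^(-1/4), i.e. A^e → t^(-e/4): V(t) = t^-3 + 2*t^-5 - 2*t^-6 + 2*t^-7 - 3*t^-8 + 2*t^-9 - 2*t^-10 + t^-11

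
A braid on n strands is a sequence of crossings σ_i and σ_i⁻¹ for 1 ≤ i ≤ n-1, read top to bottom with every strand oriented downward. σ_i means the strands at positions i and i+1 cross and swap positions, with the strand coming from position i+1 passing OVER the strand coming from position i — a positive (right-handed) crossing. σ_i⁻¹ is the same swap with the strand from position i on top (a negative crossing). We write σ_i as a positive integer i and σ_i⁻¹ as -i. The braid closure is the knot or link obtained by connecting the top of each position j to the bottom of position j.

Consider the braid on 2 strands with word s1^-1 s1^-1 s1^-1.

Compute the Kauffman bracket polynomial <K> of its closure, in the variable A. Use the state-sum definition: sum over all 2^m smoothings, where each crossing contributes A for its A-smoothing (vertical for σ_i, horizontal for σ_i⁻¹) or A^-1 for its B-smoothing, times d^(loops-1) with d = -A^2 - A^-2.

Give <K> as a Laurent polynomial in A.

A^7 - A^3 - A^-5

Derivation:
Braid: s1^-1 s1^-1 s1^-1 on 2 strands, 3 crossings.
Writhe w = (#positive) - (#negative) = 0 - 3 = -3.
State-sum expansion of <K>. There are 2^3 = 8 states.
For each crossing: s=0 is the vertical smoothing, s=1 horizontal. Crossing k contributes A^(sign_k * (1 - 2*s_k)); loop factor d = -A^2 - A^-2.
  state 000: A-exp=-3, loops=2, term = A^-3 * d^1
  state 001: A-exp=-1, loops=1, term = A^-1 * d^0
  state 010: A-exp=-1, loops=1, term = A^-1 * d^0
  state 011: A-exp=+1, loops=2, term = A^1 * d^1
  state 100: A-exp=-1, loops=1, term = A^-1 * d^0
  state 101: A-exp=+1, loops=2, term = A^1 * d^1
  state 110: A-exp=+1, loops=2, term = A^1 * d^1
  state 111: A-exp=+3, loops=3, term = A^3 * d^2
Collect the terms by A-exponent (count of states per loop number):
Powers of d = -A^2 - A^-2: d^2 = A^4 + 2 + A^-4.
  A^3 * (d^2) = A^7 + 2*A^3 + A^-1
  A^1 * (3*d) = -3*A^3 - 3*A^-1
  A^-1 * (3) = 3*A^-1
  A^-3 * (d) = -A^-1 - A^-5
Summing the groups: <K> = A^7 - A^3 - A^-5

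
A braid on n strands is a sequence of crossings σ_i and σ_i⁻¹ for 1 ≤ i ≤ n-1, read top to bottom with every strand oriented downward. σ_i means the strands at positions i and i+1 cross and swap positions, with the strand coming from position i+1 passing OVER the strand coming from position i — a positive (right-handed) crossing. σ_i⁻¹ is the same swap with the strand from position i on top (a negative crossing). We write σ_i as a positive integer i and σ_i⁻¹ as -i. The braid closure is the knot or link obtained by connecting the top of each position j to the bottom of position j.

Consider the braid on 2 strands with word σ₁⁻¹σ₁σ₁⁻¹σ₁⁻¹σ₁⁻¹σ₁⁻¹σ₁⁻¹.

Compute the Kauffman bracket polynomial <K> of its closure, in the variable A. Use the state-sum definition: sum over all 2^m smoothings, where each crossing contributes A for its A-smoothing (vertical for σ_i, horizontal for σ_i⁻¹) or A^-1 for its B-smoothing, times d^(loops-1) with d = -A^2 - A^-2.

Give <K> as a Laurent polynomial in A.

A^13 - A^9 + A^5 - A - A^-7

Derivation:
First cancel adjacent σ_i σ_i⁻¹ pairs (Reidemeister II — same braid, same closure): s1^-1 s1 s1^-1 s1^-1 s1^-1 s1^-1 s1^-1 → s1^-1 s1^-1 s1^-1 s1^-1 s1^-1.
Braid: s1^-1 s1^-1 s1^-1 s1^-1 s1^-1 on 2 strands, 5 crossings.
Writhe w = (#positive) - (#negative) = 0 - 5 = -5.
Enumerate smoothing states for the bracket polynomial. There are 2^5 = 32 states.
For each crossing: s=0 is the vertical smoothing, s=1 horizontal. Crossing k contributes A^(sign_k * (1 - 2*s_k)); loop factor d = -A^2 - A^-2.
  state 00000: A-exp=-5, loops=2, term = A^-5 * d^1
  state 00001: A-exp=-3, loops=1, term = A^-3 * d^0
  state 00010: A-exp=-3, loops=1, term = A^-3 * d^0
  state 00011: A-exp=-1, loops=2, term = A^-1 * d^1
  state 00100: A-exp=-3, loops=1, term = A^-3 * d^0
  state 00101: A-exp=-1, loops=2, term = A^-1 * d^1
  state 00110: A-exp=-1, loops=2, term = A^-1 * d^1
  state 00111: A-exp=+1, loops=3, term = A^1 * d^2
  state 01000: A-exp=-3, loops=1, term = A^-3 * d^0
  state 01001: A-exp=-1, loops=2, term = A^-1 * d^1
  state 01010: A-exp=-1, loops=2, term = A^-1 * d^1
  state 01011: A-exp=+1, loops=3, term = A^1 * d^2
  state 01100: A-exp=-1, loops=2, term = A^-1 * d^1
  state 01101: A-exp=+1, loops=3, term = A^1 * d^2
  state 01110: A-exp=+1, loops=3, term = A^1 * d^2
  state 01111: A-exp=+3, loops=4, term = A^3 * d^3
  state 10000: A-exp=-3, loops=1, term = A^-3 * d^0
  state 10001: A-exp=-1, loops=2, term = A^-1 * d^1
  state 10010: A-exp=-1, loops=2, term = A^-1 * d^1
  state 10011: A-exp=+1, loops=3, term = A^1 * d^2
  state 10100: A-exp=-1, loops=2, term = A^-1 * d^1
  state 10101: A-exp=+1, loops=3, term = A^1 * d^2
  state 10110: A-exp=+1, loops=3, term = A^1 * d^2
  state 10111: A-exp=+3, loops=4, term = A^3 * d^3
  state 11000: A-exp=-1, loops=2, term = A^-1 * d^1
  state 11001: A-exp=+1, loops=3, term = A^1 * d^2
  state 11010: A-exp=+1, loops=3, term = A^1 * d^2
  state 11011: A-exp=+3, loops=4, term = A^3 * d^3
  state 11100: A-exp=+1, loops=3, term = A^1 * d^2
  state 11101: A-exp=+3, loops=4, term = A^3 * d^3
  state 11110: A-exp=+3, loops=4, term = A^3 * d^3
  state 11111: A-exp=+5, loops=5, term = A^5 * d^4
Collect the terms by A-exponent (count of states per loop number):
Powers of d = -A^2 - A^-2: d^2 = A^4 + 2 + A^-4; d^3 = -A^6 - 3*A^2 - 3*A^-2 - A^-6; d^4 = A^8 + 4*A^4 + 6 + 4*A^-4 + A^-8.
  A^5 * (d^4) = A^13 + 4*A^9 + 6*A^5 + 4*A + A^-3
  A^3 * (5*d^3) = -5*A^9 - 15*A^5 - 15*A - 5*A^-3
  A^1 * (10*d^2) = 10*A^5 + 20*A + 10*A^-3
  A^-1 * (10*d) = -10*A - 10*A^-3
  A^-3 * (5) = 5*A^-3
  A^-5 * (d) = -A^-3 - A^-7
Summing the groups: <K> = A^13 - A^9 + A^5 - A - A^-7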